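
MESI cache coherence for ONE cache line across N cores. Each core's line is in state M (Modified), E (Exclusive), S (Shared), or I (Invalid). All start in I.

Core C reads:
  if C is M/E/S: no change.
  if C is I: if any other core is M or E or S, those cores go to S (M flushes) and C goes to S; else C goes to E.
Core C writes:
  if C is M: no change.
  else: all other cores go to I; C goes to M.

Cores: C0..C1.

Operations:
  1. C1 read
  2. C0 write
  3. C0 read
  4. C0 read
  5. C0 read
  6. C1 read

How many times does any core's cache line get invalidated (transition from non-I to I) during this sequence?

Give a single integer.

Answer: 1

Derivation:
Op 1: C1 read [C1 read from I: no other sharers -> C1=E (exclusive)] -> [I,E] (invalidations this op: 0; running total: 0)
Op 2: C0 write [C0 write: invalidate ['C1=E'] -> C0=M] -> [M,I] (invalidations this op: 1; running total: 1)
Op 3: C0 read [C0 read: already in M, no change] -> [M,I] (invalidations this op: 0; running total: 1)
Op 4: C0 read [C0 read: already in M, no change] -> [M,I] (invalidations this op: 0; running total: 1)
Op 5: C0 read [C0 read: already in M, no change] -> [M,I] (invalidations this op: 0; running total: 1)
Op 6: C1 read [C1 read from I: others=['C0=M'] -> C1=S, others downsized to S] -> [S,S] (invalidations this op: 0; running total: 1)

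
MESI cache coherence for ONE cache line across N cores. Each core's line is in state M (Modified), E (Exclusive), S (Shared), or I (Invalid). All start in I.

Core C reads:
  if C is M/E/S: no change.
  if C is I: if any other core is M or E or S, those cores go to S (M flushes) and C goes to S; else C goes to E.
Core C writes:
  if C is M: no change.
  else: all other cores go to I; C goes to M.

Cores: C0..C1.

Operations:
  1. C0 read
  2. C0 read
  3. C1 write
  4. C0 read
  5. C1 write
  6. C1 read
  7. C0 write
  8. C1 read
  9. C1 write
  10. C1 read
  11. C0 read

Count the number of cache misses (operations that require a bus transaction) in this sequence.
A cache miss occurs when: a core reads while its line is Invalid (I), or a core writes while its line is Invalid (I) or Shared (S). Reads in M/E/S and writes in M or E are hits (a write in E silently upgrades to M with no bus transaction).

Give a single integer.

Answer: 8

Derivation:
Op 1: C0 read [C0 read from I: no other sharers -> C0=E (exclusive)] -> [E,I] [MISS #1: read from I]
Op 2: C0 read [C0 read: already in E, no change] -> [E,I] [hit: read from E]
Op 3: C1 write [C1 write: invalidate ['C0=E'] -> C1=M] -> [I,M] [MISS #2: write from I]
Op 4: C0 read [C0 read from I: others=['C1=M'] -> C0=S, others downsized to S] -> [S,S] [MISS #3: read from I]
Op 5: C1 write [C1 write: invalidate ['C0=S'] -> C1=M] -> [I,M] [MISS #4: write from S]
Op 6: C1 read [C1 read: already in M, no change] -> [I,M] [hit: read from M]
Op 7: C0 write [C0 write: invalidate ['C1=M'] -> C0=M] -> [M,I] [MISS #5: write from I]
Op 8: C1 read [C1 read from I: others=['C0=M'] -> C1=S, others downsized to S] -> [S,S] [MISS #6: read from I]
Op 9: C1 write [C1 write: invalidate ['C0=S'] -> C1=M] -> [I,M] [MISS #7: write from S]
Op 10: C1 read [C1 read: already in M, no change] -> [I,M] [hit: read from M]
Op 11: C0 read [C0 read from I: others=['C1=M'] -> C0=S, others downsized to S] -> [S,S] [MISS #8: read from I]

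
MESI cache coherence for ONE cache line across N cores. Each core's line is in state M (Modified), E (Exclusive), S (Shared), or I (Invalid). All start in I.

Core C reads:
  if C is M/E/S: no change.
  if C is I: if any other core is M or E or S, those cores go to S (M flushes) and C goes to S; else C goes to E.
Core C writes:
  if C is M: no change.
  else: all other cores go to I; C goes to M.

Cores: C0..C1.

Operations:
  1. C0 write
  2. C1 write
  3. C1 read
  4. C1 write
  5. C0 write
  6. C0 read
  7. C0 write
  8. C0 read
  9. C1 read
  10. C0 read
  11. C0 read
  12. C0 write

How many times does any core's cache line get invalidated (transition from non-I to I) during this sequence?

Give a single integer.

Op 1: C0 write [C0 write: invalidate none -> C0=M] -> [M,I] (invalidations this op: 0; running total: 0)
Op 2: C1 write [C1 write: invalidate ['C0=M'] -> C1=M] -> [I,M] (invalidations this op: 1; running total: 1)
Op 3: C1 read [C1 read: already in M, no change] -> [I,M] (invalidations this op: 0; running total: 1)
Op 4: C1 write [C1 write: already M (modified), no change] -> [I,M] (invalidations this op: 0; running total: 1)
Op 5: C0 write [C0 write: invalidate ['C1=M'] -> C0=M] -> [M,I] (invalidations this op: 1; running total: 2)
Op 6: C0 read [C0 read: already in M, no change] -> [M,I] (invalidations this op: 0; running total: 2)
Op 7: C0 write [C0 write: already M (modified), no change] -> [M,I] (invalidations this op: 0; running total: 2)
Op 8: C0 read [C0 read: already in M, no change] -> [M,I] (invalidations this op: 0; running total: 2)
Op 9: C1 read [C1 read from I: others=['C0=M'] -> C1=S, others downsized to S] -> [S,S] (invalidations this op: 0; running total: 2)
Op 10: C0 read [C0 read: already in S, no change] -> [S,S] (invalidations this op: 0; running total: 2)
Op 11: C0 read [C0 read: already in S, no change] -> [S,S] (invalidations this op: 0; running total: 2)
Op 12: C0 write [C0 write: invalidate ['C1=S'] -> C0=M] -> [M,I] (invalidations this op: 1; running total: 3)

Answer: 3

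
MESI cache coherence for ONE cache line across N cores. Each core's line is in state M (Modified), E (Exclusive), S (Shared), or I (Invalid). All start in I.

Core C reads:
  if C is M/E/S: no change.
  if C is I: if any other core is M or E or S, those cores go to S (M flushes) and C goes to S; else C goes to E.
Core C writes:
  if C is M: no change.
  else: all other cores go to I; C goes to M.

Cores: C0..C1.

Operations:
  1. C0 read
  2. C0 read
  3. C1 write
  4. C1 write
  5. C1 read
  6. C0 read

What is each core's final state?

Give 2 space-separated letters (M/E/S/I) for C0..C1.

Answer: S S

Derivation:
Op 1: C0 read [C0 read from I: no other sharers -> C0=E (exclusive)] -> [E,I]
Op 2: C0 read [C0 read: already in E, no change] -> [E,I]
Op 3: C1 write [C1 write: invalidate ['C0=E'] -> C1=M] -> [I,M]
Op 4: C1 write [C1 write: already M (modified), no change] -> [I,M]
Op 5: C1 read [C1 read: already in M, no change] -> [I,M]
Op 6: C0 read [C0 read from I: others=['C1=M'] -> C0=S, others downsized to S] -> [S,S]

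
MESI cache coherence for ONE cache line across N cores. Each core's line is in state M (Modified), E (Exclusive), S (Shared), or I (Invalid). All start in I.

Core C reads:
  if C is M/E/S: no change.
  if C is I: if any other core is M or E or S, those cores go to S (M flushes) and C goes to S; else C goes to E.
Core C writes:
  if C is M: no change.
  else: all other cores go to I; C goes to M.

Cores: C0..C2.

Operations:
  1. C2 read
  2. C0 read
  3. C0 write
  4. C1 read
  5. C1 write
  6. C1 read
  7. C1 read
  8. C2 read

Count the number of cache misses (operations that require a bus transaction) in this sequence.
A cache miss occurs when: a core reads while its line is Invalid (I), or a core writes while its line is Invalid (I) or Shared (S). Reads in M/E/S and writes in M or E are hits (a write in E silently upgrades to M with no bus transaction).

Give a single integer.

Op 1: C2 read [C2 read from I: no other sharers -> C2=E (exclusive)] -> [I,I,E] [MISS #1: read from I]
Op 2: C0 read [C0 read from I: others=['C2=E'] -> C0=S, others downsized to S] -> [S,I,S] [MISS #2: read from I]
Op 3: C0 write [C0 write: invalidate ['C2=S'] -> C0=M] -> [M,I,I] [MISS #3: write from S]
Op 4: C1 read [C1 read from I: others=['C0=M'] -> C1=S, others downsized to S] -> [S,S,I] [MISS #4: read from I]
Op 5: C1 write [C1 write: invalidate ['C0=S'] -> C1=M] -> [I,M,I] [MISS #5: write from S]
Op 6: C1 read [C1 read: already in M, no change] -> [I,M,I] [hit: read from M]
Op 7: C1 read [C1 read: already in M, no change] -> [I,M,I] [hit: read from M]
Op 8: C2 read [C2 read from I: others=['C1=M'] -> C2=S, others downsized to S] -> [I,S,S] [MISS #6: read from I]

Answer: 6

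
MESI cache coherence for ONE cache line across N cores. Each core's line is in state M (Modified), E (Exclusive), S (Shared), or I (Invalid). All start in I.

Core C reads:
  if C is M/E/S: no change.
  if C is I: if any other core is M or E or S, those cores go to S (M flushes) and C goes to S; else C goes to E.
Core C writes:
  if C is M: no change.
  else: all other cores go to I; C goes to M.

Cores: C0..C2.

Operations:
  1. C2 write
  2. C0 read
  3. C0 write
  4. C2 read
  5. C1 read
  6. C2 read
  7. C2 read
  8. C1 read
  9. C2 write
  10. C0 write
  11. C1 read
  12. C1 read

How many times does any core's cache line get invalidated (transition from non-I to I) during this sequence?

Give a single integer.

Op 1: C2 write [C2 write: invalidate none -> C2=M] -> [I,I,M] (invalidations this op: 0; running total: 0)
Op 2: C0 read [C0 read from I: others=['C2=M'] -> C0=S, others downsized to S] -> [S,I,S] (invalidations this op: 0; running total: 0)
Op 3: C0 write [C0 write: invalidate ['C2=S'] -> C0=M] -> [M,I,I] (invalidations this op: 1; running total: 1)
Op 4: C2 read [C2 read from I: others=['C0=M'] -> C2=S, others downsized to S] -> [S,I,S] (invalidations this op: 0; running total: 1)
Op 5: C1 read [C1 read from I: others=['C0=S', 'C2=S'] -> C1=S, others downsized to S] -> [S,S,S] (invalidations this op: 0; running total: 1)
Op 6: C2 read [C2 read: already in S, no change] -> [S,S,S] (invalidations this op: 0; running total: 1)
Op 7: C2 read [C2 read: already in S, no change] -> [S,S,S] (invalidations this op: 0; running total: 1)
Op 8: C1 read [C1 read: already in S, no change] -> [S,S,S] (invalidations this op: 0; running total: 1)
Op 9: C2 write [C2 write: invalidate ['C0=S', 'C1=S'] -> C2=M] -> [I,I,M] (invalidations this op: 2; running total: 3)
Op 10: C0 write [C0 write: invalidate ['C2=M'] -> C0=M] -> [M,I,I] (invalidations this op: 1; running total: 4)
Op 11: C1 read [C1 read from I: others=['C0=M'] -> C1=S, others downsized to S] -> [S,S,I] (invalidations this op: 0; running total: 4)
Op 12: C1 read [C1 read: already in S, no change] -> [S,S,I] (invalidations this op: 0; running total: 4)

Answer: 4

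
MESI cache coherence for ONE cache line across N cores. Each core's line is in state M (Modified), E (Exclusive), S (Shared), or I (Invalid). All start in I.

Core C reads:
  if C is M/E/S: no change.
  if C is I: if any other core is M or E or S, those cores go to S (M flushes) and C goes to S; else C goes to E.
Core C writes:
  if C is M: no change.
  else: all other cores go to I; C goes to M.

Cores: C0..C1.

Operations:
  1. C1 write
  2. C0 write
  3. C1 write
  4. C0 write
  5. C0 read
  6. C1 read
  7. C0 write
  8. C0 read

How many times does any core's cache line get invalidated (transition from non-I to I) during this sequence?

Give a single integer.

Op 1: C1 write [C1 write: invalidate none -> C1=M] -> [I,M] (invalidations this op: 0; running total: 0)
Op 2: C0 write [C0 write: invalidate ['C1=M'] -> C0=M] -> [M,I] (invalidations this op: 1; running total: 1)
Op 3: C1 write [C1 write: invalidate ['C0=M'] -> C1=M] -> [I,M] (invalidations this op: 1; running total: 2)
Op 4: C0 write [C0 write: invalidate ['C1=M'] -> C0=M] -> [M,I] (invalidations this op: 1; running total: 3)
Op 5: C0 read [C0 read: already in M, no change] -> [M,I] (invalidations this op: 0; running total: 3)
Op 6: C1 read [C1 read from I: others=['C0=M'] -> C1=S, others downsized to S] -> [S,S] (invalidations this op: 0; running total: 3)
Op 7: C0 write [C0 write: invalidate ['C1=S'] -> C0=M] -> [M,I] (invalidations this op: 1; running total: 4)
Op 8: C0 read [C0 read: already in M, no change] -> [M,I] (invalidations this op: 0; running total: 4)

Answer: 4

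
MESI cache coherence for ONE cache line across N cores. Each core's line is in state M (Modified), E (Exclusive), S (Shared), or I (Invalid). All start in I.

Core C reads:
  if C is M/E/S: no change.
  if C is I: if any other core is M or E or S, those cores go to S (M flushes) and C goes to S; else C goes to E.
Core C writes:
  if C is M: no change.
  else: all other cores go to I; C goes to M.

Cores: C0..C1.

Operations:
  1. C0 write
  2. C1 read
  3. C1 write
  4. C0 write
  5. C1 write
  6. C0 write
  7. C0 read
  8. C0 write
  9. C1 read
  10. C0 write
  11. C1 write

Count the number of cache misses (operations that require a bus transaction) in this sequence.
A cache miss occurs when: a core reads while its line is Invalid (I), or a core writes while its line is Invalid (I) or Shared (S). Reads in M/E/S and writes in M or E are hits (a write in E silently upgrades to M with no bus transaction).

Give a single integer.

Op 1: C0 write [C0 write: invalidate none -> C0=M] -> [M,I] [MISS #1: write from I]
Op 2: C1 read [C1 read from I: others=['C0=M'] -> C1=S, others downsized to S] -> [S,S] [MISS #2: read from I]
Op 3: C1 write [C1 write: invalidate ['C0=S'] -> C1=M] -> [I,M] [MISS #3: write from S]
Op 4: C0 write [C0 write: invalidate ['C1=M'] -> C0=M] -> [M,I] [MISS #4: write from I]
Op 5: C1 write [C1 write: invalidate ['C0=M'] -> C1=M] -> [I,M] [MISS #5: write from I]
Op 6: C0 write [C0 write: invalidate ['C1=M'] -> C0=M] -> [M,I] [MISS #6: write from I]
Op 7: C0 read [C0 read: already in M, no change] -> [M,I] [hit: read from M]
Op 8: C0 write [C0 write: already M (modified), no change] -> [M,I] [hit: write from M]
Op 9: C1 read [C1 read from I: others=['C0=M'] -> C1=S, others downsized to S] -> [S,S] [MISS #7: read from I]
Op 10: C0 write [C0 write: invalidate ['C1=S'] -> C0=M] -> [M,I] [MISS #8: write from S]
Op 11: C1 write [C1 write: invalidate ['C0=M'] -> C1=M] -> [I,M] [MISS #9: write from I]

Answer: 9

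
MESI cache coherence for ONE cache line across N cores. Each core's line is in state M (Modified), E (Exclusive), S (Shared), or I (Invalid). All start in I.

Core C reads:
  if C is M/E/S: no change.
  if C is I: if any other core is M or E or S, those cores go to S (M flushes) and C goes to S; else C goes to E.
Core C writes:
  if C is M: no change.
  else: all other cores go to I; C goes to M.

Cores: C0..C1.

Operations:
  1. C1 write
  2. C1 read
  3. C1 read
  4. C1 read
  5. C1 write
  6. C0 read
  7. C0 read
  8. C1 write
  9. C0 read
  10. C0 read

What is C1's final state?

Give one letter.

Answer: S

Derivation:
Op 1: C1 write [C1 write: invalidate none -> C1=M] -> [I,M]
Op 2: C1 read [C1 read: already in M, no change] -> [I,M]
Op 3: C1 read [C1 read: already in M, no change] -> [I,M]
Op 4: C1 read [C1 read: already in M, no change] -> [I,M]
Op 5: C1 write [C1 write: already M (modified), no change] -> [I,M]
Op 6: C0 read [C0 read from I: others=['C1=M'] -> C0=S, others downsized to S] -> [S,S]
Op 7: C0 read [C0 read: already in S, no change] -> [S,S]
Op 8: C1 write [C1 write: invalidate ['C0=S'] -> C1=M] -> [I,M]
Op 9: C0 read [C0 read from I: others=['C1=M'] -> C0=S, others downsized to S] -> [S,S]
Op 10: C0 read [C0 read: already in S, no change] -> [S,S]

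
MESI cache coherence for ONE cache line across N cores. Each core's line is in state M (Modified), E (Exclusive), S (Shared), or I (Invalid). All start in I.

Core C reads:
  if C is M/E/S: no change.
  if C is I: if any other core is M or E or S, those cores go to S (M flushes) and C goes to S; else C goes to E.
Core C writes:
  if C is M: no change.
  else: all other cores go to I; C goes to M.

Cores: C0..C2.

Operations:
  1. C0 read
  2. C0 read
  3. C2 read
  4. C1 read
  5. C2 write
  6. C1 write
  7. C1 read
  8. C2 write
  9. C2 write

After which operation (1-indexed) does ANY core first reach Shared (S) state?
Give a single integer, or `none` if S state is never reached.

Op 1: C0 read [C0 read from I: no other sharers -> C0=E (exclusive)] -> [E,I,I]
Op 2: C0 read [C0 read: already in E, no change] -> [E,I,I]
Op 3: C2 read [C2 read from I: others=['C0=E'] -> C2=S, others downsized to S] -> [S,I,S]
  -> First S state at op 3; remaining ops need not be traced.

Answer: 3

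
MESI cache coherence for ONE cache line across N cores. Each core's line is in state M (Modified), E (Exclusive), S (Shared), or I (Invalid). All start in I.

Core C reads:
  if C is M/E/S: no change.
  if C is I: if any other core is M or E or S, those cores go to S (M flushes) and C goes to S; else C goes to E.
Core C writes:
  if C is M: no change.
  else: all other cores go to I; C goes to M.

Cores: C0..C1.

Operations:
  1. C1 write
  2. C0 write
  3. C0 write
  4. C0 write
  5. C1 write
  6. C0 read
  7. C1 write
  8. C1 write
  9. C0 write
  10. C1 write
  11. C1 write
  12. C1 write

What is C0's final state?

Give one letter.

Answer: I

Derivation:
Op 1: C1 write [C1 write: invalidate none -> C1=M] -> [I,M]
Op 2: C0 write [C0 write: invalidate ['C1=M'] -> C0=M] -> [M,I]
Op 3: C0 write [C0 write: already M (modified), no change] -> [M,I]
Op 4: C0 write [C0 write: already M (modified), no change] -> [M,I]
Op 5: C1 write [C1 write: invalidate ['C0=M'] -> C1=M] -> [I,M]
Op 6: C0 read [C0 read from I: others=['C1=M'] -> C0=S, others downsized to S] -> [S,S]
Op 7: C1 write [C1 write: invalidate ['C0=S'] -> C1=M] -> [I,M]
Op 8: C1 write [C1 write: already M (modified), no change] -> [I,M]
Op 9: C0 write [C0 write: invalidate ['C1=M'] -> C0=M] -> [M,I]
Op 10: C1 write [C1 write: invalidate ['C0=M'] -> C1=M] -> [I,M]
Op 11: C1 write [C1 write: already M (modified), no change] -> [I,M]
Op 12: C1 write [C1 write: already M (modified), no change] -> [I,M]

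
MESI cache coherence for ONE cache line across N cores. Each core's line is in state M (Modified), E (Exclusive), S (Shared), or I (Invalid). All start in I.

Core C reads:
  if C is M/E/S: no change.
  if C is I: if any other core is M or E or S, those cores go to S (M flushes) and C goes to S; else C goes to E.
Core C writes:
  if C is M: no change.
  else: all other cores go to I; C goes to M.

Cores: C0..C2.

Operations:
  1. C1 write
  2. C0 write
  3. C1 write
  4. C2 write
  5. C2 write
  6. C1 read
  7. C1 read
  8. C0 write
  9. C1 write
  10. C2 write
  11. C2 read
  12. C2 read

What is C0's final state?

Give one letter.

Answer: I

Derivation:
Op 1: C1 write [C1 write: invalidate none -> C1=M] -> [I,M,I]
Op 2: C0 write [C0 write: invalidate ['C1=M'] -> C0=M] -> [M,I,I]
Op 3: C1 write [C1 write: invalidate ['C0=M'] -> C1=M] -> [I,M,I]
Op 4: C2 write [C2 write: invalidate ['C1=M'] -> C2=M] -> [I,I,M]
Op 5: C2 write [C2 write: already M (modified), no change] -> [I,I,M]
Op 6: C1 read [C1 read from I: others=['C2=M'] -> C1=S, others downsized to S] -> [I,S,S]
Op 7: C1 read [C1 read: already in S, no change] -> [I,S,S]
Op 8: C0 write [C0 write: invalidate ['C1=S', 'C2=S'] -> C0=M] -> [M,I,I]
Op 9: C1 write [C1 write: invalidate ['C0=M'] -> C1=M] -> [I,M,I]
Op 10: C2 write [C2 write: invalidate ['C1=M'] -> C2=M] -> [I,I,M]
Op 11: C2 read [C2 read: already in M, no change] -> [I,I,M]
Op 12: C2 read [C2 read: already in M, no change] -> [I,I,M]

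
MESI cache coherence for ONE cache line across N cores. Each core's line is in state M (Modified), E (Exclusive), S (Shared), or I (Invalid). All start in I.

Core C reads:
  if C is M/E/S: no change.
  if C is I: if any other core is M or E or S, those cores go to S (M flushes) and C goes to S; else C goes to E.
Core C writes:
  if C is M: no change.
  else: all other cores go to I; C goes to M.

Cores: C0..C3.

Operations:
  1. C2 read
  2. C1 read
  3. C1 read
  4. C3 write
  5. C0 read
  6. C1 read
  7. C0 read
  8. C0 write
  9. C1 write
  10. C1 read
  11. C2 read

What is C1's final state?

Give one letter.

Op 1: C2 read [C2 read from I: no other sharers -> C2=E (exclusive)] -> [I,I,E,I]
Op 2: C1 read [C1 read from I: others=['C2=E'] -> C1=S, others downsized to S] -> [I,S,S,I]
Op 3: C1 read [C1 read: already in S, no change] -> [I,S,S,I]
Op 4: C3 write [C3 write: invalidate ['C1=S', 'C2=S'] -> C3=M] -> [I,I,I,M]
Op 5: C0 read [C0 read from I: others=['C3=M'] -> C0=S, others downsized to S] -> [S,I,I,S]
Op 6: C1 read [C1 read from I: others=['C0=S', 'C3=S'] -> C1=S, others downsized to S] -> [S,S,I,S]
Op 7: C0 read [C0 read: already in S, no change] -> [S,S,I,S]
Op 8: C0 write [C0 write: invalidate ['C1=S', 'C3=S'] -> C0=M] -> [M,I,I,I]
Op 9: C1 write [C1 write: invalidate ['C0=M'] -> C1=M] -> [I,M,I,I]
Op 10: C1 read [C1 read: already in M, no change] -> [I,M,I,I]
Op 11: C2 read [C2 read from I: others=['C1=M'] -> C2=S, others downsized to S] -> [I,S,S,I]

Answer: S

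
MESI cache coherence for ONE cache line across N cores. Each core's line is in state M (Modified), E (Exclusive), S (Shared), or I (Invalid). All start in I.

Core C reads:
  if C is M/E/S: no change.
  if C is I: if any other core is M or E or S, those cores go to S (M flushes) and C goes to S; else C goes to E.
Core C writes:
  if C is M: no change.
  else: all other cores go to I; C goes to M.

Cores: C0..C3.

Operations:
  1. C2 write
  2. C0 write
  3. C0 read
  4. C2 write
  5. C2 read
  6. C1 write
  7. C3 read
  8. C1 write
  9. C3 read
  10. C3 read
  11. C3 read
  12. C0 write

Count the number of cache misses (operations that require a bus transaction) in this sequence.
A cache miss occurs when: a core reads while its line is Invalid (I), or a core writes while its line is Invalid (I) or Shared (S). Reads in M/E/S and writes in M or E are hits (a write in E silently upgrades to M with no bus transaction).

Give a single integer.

Answer: 8

Derivation:
Op 1: C2 write [C2 write: invalidate none -> C2=M] -> [I,I,M,I] [MISS #1: write from I]
Op 2: C0 write [C0 write: invalidate ['C2=M'] -> C0=M] -> [M,I,I,I] [MISS #2: write from I]
Op 3: C0 read [C0 read: already in M, no change] -> [M,I,I,I] [hit: read from M]
Op 4: C2 write [C2 write: invalidate ['C0=M'] -> C2=M] -> [I,I,M,I] [MISS #3: write from I]
Op 5: C2 read [C2 read: already in M, no change] -> [I,I,M,I] [hit: read from M]
Op 6: C1 write [C1 write: invalidate ['C2=M'] -> C1=M] -> [I,M,I,I] [MISS #4: write from I]
Op 7: C3 read [C3 read from I: others=['C1=M'] -> C3=S, others downsized to S] -> [I,S,I,S] [MISS #5: read from I]
Op 8: C1 write [C1 write: invalidate ['C3=S'] -> C1=M] -> [I,M,I,I] [MISS #6: write from S]
Op 9: C3 read [C3 read from I: others=['C1=M'] -> C3=S, others downsized to S] -> [I,S,I,S] [MISS #7: read from I]
Op 10: C3 read [C3 read: already in S, no change] -> [I,S,I,S] [hit: read from S]
Op 11: C3 read [C3 read: already in S, no change] -> [I,S,I,S] [hit: read from S]
Op 12: C0 write [C0 write: invalidate ['C1=S', 'C3=S'] -> C0=M] -> [M,I,I,I] [MISS #8: write from I]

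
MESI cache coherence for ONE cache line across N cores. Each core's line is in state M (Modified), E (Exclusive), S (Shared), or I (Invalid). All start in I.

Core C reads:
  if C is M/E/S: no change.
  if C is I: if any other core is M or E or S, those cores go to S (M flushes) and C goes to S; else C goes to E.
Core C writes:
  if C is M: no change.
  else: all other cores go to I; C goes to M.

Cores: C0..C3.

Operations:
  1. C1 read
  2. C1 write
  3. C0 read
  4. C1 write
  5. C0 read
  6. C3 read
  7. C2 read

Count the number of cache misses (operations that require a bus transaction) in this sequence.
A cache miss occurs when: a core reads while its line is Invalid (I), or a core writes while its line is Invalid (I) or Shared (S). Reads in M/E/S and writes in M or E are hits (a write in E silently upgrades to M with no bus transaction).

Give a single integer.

Answer: 6

Derivation:
Op 1: C1 read [C1 read from I: no other sharers -> C1=E (exclusive)] -> [I,E,I,I] [MISS #1: read from I]
Op 2: C1 write [C1 write: invalidate none -> C1=M] -> [I,M,I,I] [hit: write from E is a silent E->M upgrade, no bus transaction]
Op 3: C0 read [C0 read from I: others=['C1=M'] -> C0=S, others downsized to S] -> [S,S,I,I] [MISS #2: read from I]
Op 4: C1 write [C1 write: invalidate ['C0=S'] -> C1=M] -> [I,M,I,I] [MISS #3: write from S]
Op 5: C0 read [C0 read from I: others=['C1=M'] -> C0=S, others downsized to S] -> [S,S,I,I] [MISS #4: read from I]
Op 6: C3 read [C3 read from I: others=['C0=S', 'C1=S'] -> C3=S, others downsized to S] -> [S,S,I,S] [MISS #5: read from I]
Op 7: C2 read [C2 read from I: others=['C0=S', 'C1=S', 'C3=S'] -> C2=S, others downsized to S] -> [S,S,S,S] [MISS #6: read from I]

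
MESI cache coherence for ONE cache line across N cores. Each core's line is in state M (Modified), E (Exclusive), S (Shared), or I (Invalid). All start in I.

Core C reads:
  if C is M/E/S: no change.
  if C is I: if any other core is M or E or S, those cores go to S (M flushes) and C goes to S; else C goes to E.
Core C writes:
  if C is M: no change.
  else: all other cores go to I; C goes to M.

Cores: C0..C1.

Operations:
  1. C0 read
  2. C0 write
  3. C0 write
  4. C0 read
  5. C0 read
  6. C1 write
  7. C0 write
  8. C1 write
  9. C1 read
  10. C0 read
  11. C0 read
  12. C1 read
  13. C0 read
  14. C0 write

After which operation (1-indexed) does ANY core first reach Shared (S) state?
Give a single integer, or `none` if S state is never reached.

Answer: 10

Derivation:
Op 1: C0 read [C0 read from I: no other sharers -> C0=E (exclusive)] -> [E,I]
Op 2: C0 write [C0 write: invalidate none -> C0=M] -> [M,I]
Op 3: C0 write [C0 write: already M (modified), no change] -> [M,I]
Op 4: C0 read [C0 read: already in M, no change] -> [M,I]
Op 5: C0 read [C0 read: already in M, no change] -> [M,I]
Op 6: C1 write [C1 write: invalidate ['C0=M'] -> C1=M] -> [I,M]
Op 7: C0 write [C0 write: invalidate ['C1=M'] -> C0=M] -> [M,I]
Op 8: C1 write [C1 write: invalidate ['C0=M'] -> C1=M] -> [I,M]
Op 9: C1 read [C1 read: already in M, no change] -> [I,M]
Op 10: C0 read [C0 read from I: others=['C1=M'] -> C0=S, others downsized to S] -> [S,S]
  -> First S state at op 10; remaining ops need not be traced.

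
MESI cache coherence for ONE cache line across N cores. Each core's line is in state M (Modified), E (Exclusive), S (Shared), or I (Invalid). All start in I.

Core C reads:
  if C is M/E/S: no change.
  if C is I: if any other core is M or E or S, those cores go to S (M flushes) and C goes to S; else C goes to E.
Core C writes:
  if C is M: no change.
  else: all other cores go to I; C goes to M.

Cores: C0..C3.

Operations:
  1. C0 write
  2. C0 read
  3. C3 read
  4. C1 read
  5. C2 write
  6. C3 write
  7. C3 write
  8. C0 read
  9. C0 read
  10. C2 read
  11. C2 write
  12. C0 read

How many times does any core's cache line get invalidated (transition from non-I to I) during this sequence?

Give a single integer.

Answer: 6

Derivation:
Op 1: C0 write [C0 write: invalidate none -> C0=M] -> [M,I,I,I] (invalidations this op: 0; running total: 0)
Op 2: C0 read [C0 read: already in M, no change] -> [M,I,I,I] (invalidations this op: 0; running total: 0)
Op 3: C3 read [C3 read from I: others=['C0=M'] -> C3=S, others downsized to S] -> [S,I,I,S] (invalidations this op: 0; running total: 0)
Op 4: C1 read [C1 read from I: others=['C0=S', 'C3=S'] -> C1=S, others downsized to S] -> [S,S,I,S] (invalidations this op: 0; running total: 0)
Op 5: C2 write [C2 write: invalidate ['C0=S', 'C1=S', 'C3=S'] -> C2=M] -> [I,I,M,I] (invalidations this op: 3; running total: 3)
Op 6: C3 write [C3 write: invalidate ['C2=M'] -> C3=M] -> [I,I,I,M] (invalidations this op: 1; running total: 4)
Op 7: C3 write [C3 write: already M (modified), no change] -> [I,I,I,M] (invalidations this op: 0; running total: 4)
Op 8: C0 read [C0 read from I: others=['C3=M'] -> C0=S, others downsized to S] -> [S,I,I,S] (invalidations this op: 0; running total: 4)
Op 9: C0 read [C0 read: already in S, no change] -> [S,I,I,S] (invalidations this op: 0; running total: 4)
Op 10: C2 read [C2 read from I: others=['C0=S', 'C3=S'] -> C2=S, others downsized to S] -> [S,I,S,S] (invalidations this op: 0; running total: 4)
Op 11: C2 write [C2 write: invalidate ['C0=S', 'C3=S'] -> C2=M] -> [I,I,M,I] (invalidations this op: 2; running total: 6)
Op 12: C0 read [C0 read from I: others=['C2=M'] -> C0=S, others downsized to S] -> [S,I,S,I] (invalidations this op: 0; running total: 6)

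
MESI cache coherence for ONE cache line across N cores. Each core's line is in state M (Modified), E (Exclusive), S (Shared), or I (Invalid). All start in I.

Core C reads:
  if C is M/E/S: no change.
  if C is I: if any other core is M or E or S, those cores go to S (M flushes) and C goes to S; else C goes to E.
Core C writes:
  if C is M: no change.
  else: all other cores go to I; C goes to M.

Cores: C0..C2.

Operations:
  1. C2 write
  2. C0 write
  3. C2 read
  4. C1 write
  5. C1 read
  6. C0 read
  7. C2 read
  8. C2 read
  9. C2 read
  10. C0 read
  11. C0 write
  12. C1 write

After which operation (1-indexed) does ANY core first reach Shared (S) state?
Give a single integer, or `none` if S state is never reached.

Op 1: C2 write [C2 write: invalidate none -> C2=M] -> [I,I,M]
Op 2: C0 write [C0 write: invalidate ['C2=M'] -> C0=M] -> [M,I,I]
Op 3: C2 read [C2 read from I: others=['C0=M'] -> C2=S, others downsized to S] -> [S,I,S]
  -> First S state at op 3; remaining ops need not be traced.

Answer: 3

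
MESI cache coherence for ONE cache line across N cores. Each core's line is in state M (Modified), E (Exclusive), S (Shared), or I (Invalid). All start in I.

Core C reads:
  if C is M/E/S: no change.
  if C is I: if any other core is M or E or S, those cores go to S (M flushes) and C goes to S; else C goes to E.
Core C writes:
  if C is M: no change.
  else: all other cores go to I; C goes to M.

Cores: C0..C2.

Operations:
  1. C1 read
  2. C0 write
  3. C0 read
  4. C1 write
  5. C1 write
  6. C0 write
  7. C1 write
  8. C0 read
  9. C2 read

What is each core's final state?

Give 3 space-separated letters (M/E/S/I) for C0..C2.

Op 1: C1 read [C1 read from I: no other sharers -> C1=E (exclusive)] -> [I,E,I]
Op 2: C0 write [C0 write: invalidate ['C1=E'] -> C0=M] -> [M,I,I]
Op 3: C0 read [C0 read: already in M, no change] -> [M,I,I]
Op 4: C1 write [C1 write: invalidate ['C0=M'] -> C1=M] -> [I,M,I]
Op 5: C1 write [C1 write: already M (modified), no change] -> [I,M,I]
Op 6: C0 write [C0 write: invalidate ['C1=M'] -> C0=M] -> [M,I,I]
Op 7: C1 write [C1 write: invalidate ['C0=M'] -> C1=M] -> [I,M,I]
Op 8: C0 read [C0 read from I: others=['C1=M'] -> C0=S, others downsized to S] -> [S,S,I]
Op 9: C2 read [C2 read from I: others=['C0=S', 'C1=S'] -> C2=S, others downsized to S] -> [S,S,S]

Answer: S S S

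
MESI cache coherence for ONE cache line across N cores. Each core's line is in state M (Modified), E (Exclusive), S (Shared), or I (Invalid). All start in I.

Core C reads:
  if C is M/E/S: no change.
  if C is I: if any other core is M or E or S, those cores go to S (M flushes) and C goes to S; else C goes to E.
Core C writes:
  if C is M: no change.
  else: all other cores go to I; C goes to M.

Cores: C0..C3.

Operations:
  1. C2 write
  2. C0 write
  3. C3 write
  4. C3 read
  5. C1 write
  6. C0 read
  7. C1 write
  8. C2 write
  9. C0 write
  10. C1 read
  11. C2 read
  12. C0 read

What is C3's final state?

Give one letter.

Answer: I

Derivation:
Op 1: C2 write [C2 write: invalidate none -> C2=M] -> [I,I,M,I]
Op 2: C0 write [C0 write: invalidate ['C2=M'] -> C0=M] -> [M,I,I,I]
Op 3: C3 write [C3 write: invalidate ['C0=M'] -> C3=M] -> [I,I,I,M]
Op 4: C3 read [C3 read: already in M, no change] -> [I,I,I,M]
Op 5: C1 write [C1 write: invalidate ['C3=M'] -> C1=M] -> [I,M,I,I]
Op 6: C0 read [C0 read from I: others=['C1=M'] -> C0=S, others downsized to S] -> [S,S,I,I]
Op 7: C1 write [C1 write: invalidate ['C0=S'] -> C1=M] -> [I,M,I,I]
Op 8: C2 write [C2 write: invalidate ['C1=M'] -> C2=M] -> [I,I,M,I]
Op 9: C0 write [C0 write: invalidate ['C2=M'] -> C0=M] -> [M,I,I,I]
Op 10: C1 read [C1 read from I: others=['C0=M'] -> C1=S, others downsized to S] -> [S,S,I,I]
Op 11: C2 read [C2 read from I: others=['C0=S', 'C1=S'] -> C2=S, others downsized to S] -> [S,S,S,I]
Op 12: C0 read [C0 read: already in S, no change] -> [S,S,S,I]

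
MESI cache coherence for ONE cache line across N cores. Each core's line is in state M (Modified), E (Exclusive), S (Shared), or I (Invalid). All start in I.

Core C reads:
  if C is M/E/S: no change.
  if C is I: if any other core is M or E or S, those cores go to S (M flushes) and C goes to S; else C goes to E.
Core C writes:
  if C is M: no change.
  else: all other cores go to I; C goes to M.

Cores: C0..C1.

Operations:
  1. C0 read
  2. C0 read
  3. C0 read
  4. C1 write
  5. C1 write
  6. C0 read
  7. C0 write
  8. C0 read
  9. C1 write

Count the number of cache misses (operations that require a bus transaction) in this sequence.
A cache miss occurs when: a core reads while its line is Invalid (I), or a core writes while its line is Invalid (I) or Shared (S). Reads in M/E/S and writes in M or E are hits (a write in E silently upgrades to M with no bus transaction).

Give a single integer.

Answer: 5

Derivation:
Op 1: C0 read [C0 read from I: no other sharers -> C0=E (exclusive)] -> [E,I] [MISS #1: read from I]
Op 2: C0 read [C0 read: already in E, no change] -> [E,I] [hit: read from E]
Op 3: C0 read [C0 read: already in E, no change] -> [E,I] [hit: read from E]
Op 4: C1 write [C1 write: invalidate ['C0=E'] -> C1=M] -> [I,M] [MISS #2: write from I]
Op 5: C1 write [C1 write: already M (modified), no change] -> [I,M] [hit: write from M]
Op 6: C0 read [C0 read from I: others=['C1=M'] -> C0=S, others downsized to S] -> [S,S] [MISS #3: read from I]
Op 7: C0 write [C0 write: invalidate ['C1=S'] -> C0=M] -> [M,I] [MISS #4: write from S]
Op 8: C0 read [C0 read: already in M, no change] -> [M,I] [hit: read from M]
Op 9: C1 write [C1 write: invalidate ['C0=M'] -> C1=M] -> [I,M] [MISS #5: write from I]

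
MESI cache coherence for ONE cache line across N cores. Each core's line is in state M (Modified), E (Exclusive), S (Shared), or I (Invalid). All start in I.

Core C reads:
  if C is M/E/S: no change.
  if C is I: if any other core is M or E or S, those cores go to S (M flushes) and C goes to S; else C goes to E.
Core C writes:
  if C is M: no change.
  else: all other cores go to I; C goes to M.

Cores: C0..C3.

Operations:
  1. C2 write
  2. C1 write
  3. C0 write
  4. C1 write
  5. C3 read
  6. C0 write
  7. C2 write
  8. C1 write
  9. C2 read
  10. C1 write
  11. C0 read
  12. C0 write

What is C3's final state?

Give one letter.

Answer: I

Derivation:
Op 1: C2 write [C2 write: invalidate none -> C2=M] -> [I,I,M,I]
Op 2: C1 write [C1 write: invalidate ['C2=M'] -> C1=M] -> [I,M,I,I]
Op 3: C0 write [C0 write: invalidate ['C1=M'] -> C0=M] -> [M,I,I,I]
Op 4: C1 write [C1 write: invalidate ['C0=M'] -> C1=M] -> [I,M,I,I]
Op 5: C3 read [C3 read from I: others=['C1=M'] -> C3=S, others downsized to S] -> [I,S,I,S]
Op 6: C0 write [C0 write: invalidate ['C1=S', 'C3=S'] -> C0=M] -> [M,I,I,I]
Op 7: C2 write [C2 write: invalidate ['C0=M'] -> C2=M] -> [I,I,M,I]
Op 8: C1 write [C1 write: invalidate ['C2=M'] -> C1=M] -> [I,M,I,I]
Op 9: C2 read [C2 read from I: others=['C1=M'] -> C2=S, others downsized to S] -> [I,S,S,I]
Op 10: C1 write [C1 write: invalidate ['C2=S'] -> C1=M] -> [I,M,I,I]
Op 11: C0 read [C0 read from I: others=['C1=M'] -> C0=S, others downsized to S] -> [S,S,I,I]
Op 12: C0 write [C0 write: invalidate ['C1=S'] -> C0=M] -> [M,I,I,I]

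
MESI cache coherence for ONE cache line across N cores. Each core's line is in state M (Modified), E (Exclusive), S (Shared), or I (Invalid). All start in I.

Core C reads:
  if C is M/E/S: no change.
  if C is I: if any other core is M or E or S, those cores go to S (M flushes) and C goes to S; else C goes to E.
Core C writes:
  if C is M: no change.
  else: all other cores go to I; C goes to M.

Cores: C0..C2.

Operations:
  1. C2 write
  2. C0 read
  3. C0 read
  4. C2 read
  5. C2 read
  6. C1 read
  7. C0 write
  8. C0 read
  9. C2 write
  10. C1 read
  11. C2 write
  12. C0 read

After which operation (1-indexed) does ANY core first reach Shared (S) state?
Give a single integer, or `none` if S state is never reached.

Answer: 2

Derivation:
Op 1: C2 write [C2 write: invalidate none -> C2=M] -> [I,I,M]
Op 2: C0 read [C0 read from I: others=['C2=M'] -> C0=S, others downsized to S] -> [S,I,S]
  -> First S state at op 2; remaining ops need not be traced.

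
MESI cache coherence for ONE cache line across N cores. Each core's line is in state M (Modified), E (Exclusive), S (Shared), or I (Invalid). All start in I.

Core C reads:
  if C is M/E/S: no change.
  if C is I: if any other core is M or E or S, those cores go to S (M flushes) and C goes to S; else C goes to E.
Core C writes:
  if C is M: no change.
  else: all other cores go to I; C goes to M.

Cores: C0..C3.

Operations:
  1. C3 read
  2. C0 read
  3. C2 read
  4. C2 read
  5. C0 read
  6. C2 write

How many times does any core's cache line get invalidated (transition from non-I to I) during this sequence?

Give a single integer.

Answer: 2

Derivation:
Op 1: C3 read [C3 read from I: no other sharers -> C3=E (exclusive)] -> [I,I,I,E] (invalidations this op: 0; running total: 0)
Op 2: C0 read [C0 read from I: others=['C3=E'] -> C0=S, others downsized to S] -> [S,I,I,S] (invalidations this op: 0; running total: 0)
Op 3: C2 read [C2 read from I: others=['C0=S', 'C3=S'] -> C2=S, others downsized to S] -> [S,I,S,S] (invalidations this op: 0; running total: 0)
Op 4: C2 read [C2 read: already in S, no change] -> [S,I,S,S] (invalidations this op: 0; running total: 0)
Op 5: C0 read [C0 read: already in S, no change] -> [S,I,S,S] (invalidations this op: 0; running total: 0)
Op 6: C2 write [C2 write: invalidate ['C0=S', 'C3=S'] -> C2=M] -> [I,I,M,I] (invalidations this op: 2; running total: 2)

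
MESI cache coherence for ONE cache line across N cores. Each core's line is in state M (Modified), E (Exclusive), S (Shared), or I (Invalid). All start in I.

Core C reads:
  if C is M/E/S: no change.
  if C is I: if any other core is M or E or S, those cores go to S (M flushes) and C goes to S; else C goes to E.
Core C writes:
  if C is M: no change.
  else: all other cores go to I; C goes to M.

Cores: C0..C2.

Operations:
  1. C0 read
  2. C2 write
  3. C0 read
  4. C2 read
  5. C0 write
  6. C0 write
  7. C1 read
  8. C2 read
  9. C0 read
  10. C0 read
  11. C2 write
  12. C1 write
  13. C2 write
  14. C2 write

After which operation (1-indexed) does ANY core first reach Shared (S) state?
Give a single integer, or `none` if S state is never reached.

Op 1: C0 read [C0 read from I: no other sharers -> C0=E (exclusive)] -> [E,I,I]
Op 2: C2 write [C2 write: invalidate ['C0=E'] -> C2=M] -> [I,I,M]
Op 3: C0 read [C0 read from I: others=['C2=M'] -> C0=S, others downsized to S] -> [S,I,S]
  -> First S state at op 3; remaining ops need not be traced.

Answer: 3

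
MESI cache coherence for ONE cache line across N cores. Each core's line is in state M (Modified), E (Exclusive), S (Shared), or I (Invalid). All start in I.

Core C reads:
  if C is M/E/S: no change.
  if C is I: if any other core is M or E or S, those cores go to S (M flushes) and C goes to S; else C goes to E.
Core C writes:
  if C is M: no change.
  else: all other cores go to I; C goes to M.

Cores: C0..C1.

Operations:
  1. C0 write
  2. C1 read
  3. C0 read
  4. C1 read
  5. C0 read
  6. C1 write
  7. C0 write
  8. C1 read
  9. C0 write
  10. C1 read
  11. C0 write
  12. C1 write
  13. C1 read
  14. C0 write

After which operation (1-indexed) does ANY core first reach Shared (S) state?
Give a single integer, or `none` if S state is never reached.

Answer: 2

Derivation:
Op 1: C0 write [C0 write: invalidate none -> C0=M] -> [M,I]
Op 2: C1 read [C1 read from I: others=['C0=M'] -> C1=S, others downsized to S] -> [S,S]
  -> First S state at op 2; remaining ops need not be traced.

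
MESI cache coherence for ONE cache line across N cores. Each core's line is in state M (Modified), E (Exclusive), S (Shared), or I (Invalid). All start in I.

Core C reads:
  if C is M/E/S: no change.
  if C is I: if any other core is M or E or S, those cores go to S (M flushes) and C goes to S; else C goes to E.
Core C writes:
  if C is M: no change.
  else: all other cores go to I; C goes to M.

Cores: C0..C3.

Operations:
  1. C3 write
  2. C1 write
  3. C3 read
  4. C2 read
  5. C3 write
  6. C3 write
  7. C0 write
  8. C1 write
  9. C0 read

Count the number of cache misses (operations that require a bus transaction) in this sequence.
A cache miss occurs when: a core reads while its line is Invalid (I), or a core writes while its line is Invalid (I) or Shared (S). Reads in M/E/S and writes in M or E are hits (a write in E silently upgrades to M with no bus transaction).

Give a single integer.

Answer: 8

Derivation:
Op 1: C3 write [C3 write: invalidate none -> C3=M] -> [I,I,I,M] [MISS #1: write from I]
Op 2: C1 write [C1 write: invalidate ['C3=M'] -> C1=M] -> [I,M,I,I] [MISS #2: write from I]
Op 3: C3 read [C3 read from I: others=['C1=M'] -> C3=S, others downsized to S] -> [I,S,I,S] [MISS #3: read from I]
Op 4: C2 read [C2 read from I: others=['C1=S', 'C3=S'] -> C2=S, others downsized to S] -> [I,S,S,S] [MISS #4: read from I]
Op 5: C3 write [C3 write: invalidate ['C1=S', 'C2=S'] -> C3=M] -> [I,I,I,M] [MISS #5: write from S]
Op 6: C3 write [C3 write: already M (modified), no change] -> [I,I,I,M] [hit: write from M]
Op 7: C0 write [C0 write: invalidate ['C3=M'] -> C0=M] -> [M,I,I,I] [MISS #6: write from I]
Op 8: C1 write [C1 write: invalidate ['C0=M'] -> C1=M] -> [I,M,I,I] [MISS #7: write from I]
Op 9: C0 read [C0 read from I: others=['C1=M'] -> C0=S, others downsized to S] -> [S,S,I,I] [MISS #8: read from I]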